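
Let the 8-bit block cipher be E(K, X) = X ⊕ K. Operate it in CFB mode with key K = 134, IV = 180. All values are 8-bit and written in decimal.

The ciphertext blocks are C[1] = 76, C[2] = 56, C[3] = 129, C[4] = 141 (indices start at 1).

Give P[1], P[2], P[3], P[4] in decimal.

P[1] = 126, P[2] = 242, P[3] = 63, P[4] = 138

CFB decryption: P_i = C_i ⊕ E(K, C_{i−1}), with C_{0} = IV.
P[1]: E(K, 180) = 50; 76 ⊕ 50 = 126.
P[2]: E(K, 76) = 202; 56 ⊕ 202 = 242.
P[3]: E(K, 56) = 190; 129 ⊕ 190 = 63.
P[4]: E(K, 129) = 7; 141 ⊕ 7 = 138.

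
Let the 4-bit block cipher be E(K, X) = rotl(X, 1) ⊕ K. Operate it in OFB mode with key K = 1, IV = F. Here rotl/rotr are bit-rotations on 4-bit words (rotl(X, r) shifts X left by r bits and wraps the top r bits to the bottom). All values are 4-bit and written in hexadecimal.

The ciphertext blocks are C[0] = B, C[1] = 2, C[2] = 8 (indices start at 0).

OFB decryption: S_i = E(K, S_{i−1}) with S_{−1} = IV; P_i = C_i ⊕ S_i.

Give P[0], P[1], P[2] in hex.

P[0]: S = E(K, F) = E; B ⊕ E = 5.
P[1]: S = E(K, E) = C; 2 ⊕ C = E.
P[2]: S = E(K, C) = 8; 8 ⊕ 8 = 0.

P[0] = 5, P[1] = E, P[2] = 0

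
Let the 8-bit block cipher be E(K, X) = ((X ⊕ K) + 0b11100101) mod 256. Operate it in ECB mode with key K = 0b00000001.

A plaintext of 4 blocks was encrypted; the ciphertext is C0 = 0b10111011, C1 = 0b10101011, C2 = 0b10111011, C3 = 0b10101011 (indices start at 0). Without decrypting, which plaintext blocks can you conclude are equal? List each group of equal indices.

ECB encrypts each block independently with the same key, so equal ciphertext blocks imply equal plaintext blocks.
C0 = C2 = 0b10111011, so P0 = P2.
C1 = C3 = 0b10101011, so P1 = P3.

P0 = P2; P1 = P3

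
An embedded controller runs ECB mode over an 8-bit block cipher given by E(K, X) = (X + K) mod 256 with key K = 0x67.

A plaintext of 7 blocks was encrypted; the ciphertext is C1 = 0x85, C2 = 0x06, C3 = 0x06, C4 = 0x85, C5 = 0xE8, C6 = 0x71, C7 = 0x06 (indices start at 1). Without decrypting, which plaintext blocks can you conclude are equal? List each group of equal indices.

P1 = P4; P2 = P3 = P7

ECB encrypts each block independently with the same key, so equal ciphertext blocks imply equal plaintext blocks.
C1 = C4 = 0x85, so P1 = P4.
C2 = C3 = C7 = 0x06, so P2 = P3 = P7.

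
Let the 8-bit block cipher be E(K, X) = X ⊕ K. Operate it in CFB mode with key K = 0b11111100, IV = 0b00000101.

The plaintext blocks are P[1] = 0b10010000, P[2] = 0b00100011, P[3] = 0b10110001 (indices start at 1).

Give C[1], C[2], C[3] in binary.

CFB encryption: C_i = P_i ⊕ E(K, C_{i−1}), with C_{0} = IV.
C[1]: E(K, 0b00000101) = 0b11111001; 0b10010000 ⊕ 0b11111001 = 0b01101001.
C[2]: E(K, 0b01101001) = 0b10010101; 0b00100011 ⊕ 0b10010101 = 0b10110110.
C[3]: E(K, 0b10110110) = 0b01001010; 0b10110001 ⊕ 0b01001010 = 0b11111011.

C[1] = 0b01101001, C[2] = 0b10110110, C[3] = 0b11111011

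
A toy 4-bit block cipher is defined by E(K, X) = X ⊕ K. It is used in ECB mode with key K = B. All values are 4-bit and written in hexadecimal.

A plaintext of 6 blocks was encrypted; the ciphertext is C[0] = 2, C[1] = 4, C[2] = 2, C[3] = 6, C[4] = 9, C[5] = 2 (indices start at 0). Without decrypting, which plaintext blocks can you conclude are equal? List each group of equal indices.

P[0] = P[2] = P[5]

ECB encrypts each block independently with the same key, so equal ciphertext blocks imply equal plaintext blocks.
C[0] = C[2] = C[5] = 2, so P[0] = P[2] = P[5].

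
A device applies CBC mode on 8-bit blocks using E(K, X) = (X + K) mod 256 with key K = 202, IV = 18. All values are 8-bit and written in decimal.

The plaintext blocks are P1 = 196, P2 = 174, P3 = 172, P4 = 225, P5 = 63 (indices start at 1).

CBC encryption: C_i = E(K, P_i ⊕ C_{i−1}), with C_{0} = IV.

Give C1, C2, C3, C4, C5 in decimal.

C1: P1 ⊕ 18 = 214; E(K, 214) = 160.
C2: P2 ⊕ 160 = 14; E(K, 14) = 216.
C3: P3 ⊕ 216 = 116; E(K, 116) = 62.
C4: P4 ⊕ 62 = 223; E(K, 223) = 169.
C5: P5 ⊕ 169 = 150; E(K, 150) = 96.

C1 = 160, C2 = 216, C3 = 62, C4 = 169, C5 = 96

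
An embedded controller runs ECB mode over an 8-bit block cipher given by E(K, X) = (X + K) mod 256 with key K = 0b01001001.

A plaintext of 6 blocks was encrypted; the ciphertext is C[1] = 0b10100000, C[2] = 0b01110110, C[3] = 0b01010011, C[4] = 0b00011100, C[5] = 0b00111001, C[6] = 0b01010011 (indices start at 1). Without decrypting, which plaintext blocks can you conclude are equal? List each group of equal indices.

P[3] = P[6]

ECB encrypts each block independently with the same key, so equal ciphertext blocks imply equal plaintext blocks.
C[3] = C[6] = 0b01010011, so P[3] = P[6].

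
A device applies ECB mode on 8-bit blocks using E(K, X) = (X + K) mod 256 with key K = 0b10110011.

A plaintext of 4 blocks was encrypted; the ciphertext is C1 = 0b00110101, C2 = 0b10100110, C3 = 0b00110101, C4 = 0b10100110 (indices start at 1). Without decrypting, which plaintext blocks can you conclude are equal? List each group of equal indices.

P1 = P3; P2 = P4

ECB encrypts each block independently with the same key, so equal ciphertext blocks imply equal plaintext blocks.
C1 = C3 = 0b00110101, so P1 = P3.
C2 = C4 = 0b10100110, so P2 = P4.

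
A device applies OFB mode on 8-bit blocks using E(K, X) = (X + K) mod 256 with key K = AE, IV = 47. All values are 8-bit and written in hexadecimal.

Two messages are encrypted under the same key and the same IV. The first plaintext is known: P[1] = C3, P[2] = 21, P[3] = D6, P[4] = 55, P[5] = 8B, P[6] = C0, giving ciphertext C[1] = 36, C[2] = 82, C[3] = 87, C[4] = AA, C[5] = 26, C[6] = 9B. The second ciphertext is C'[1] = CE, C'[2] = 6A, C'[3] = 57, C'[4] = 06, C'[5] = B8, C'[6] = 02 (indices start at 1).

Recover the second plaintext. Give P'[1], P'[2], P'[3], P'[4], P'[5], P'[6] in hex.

In OFB with a reused IV, both messages share the same keystream S_i, so C_i ⊕ C'_i = P_i ⊕ P'_i and thus P'_i = P_i ⊕ C_i ⊕ C'_i.
P'[1]: C3 ⊕ 36 ⊕ CE = 3B.
P'[2]: 21 ⊕ 82 ⊕ 6A = C9.
P'[3]: D6 ⊕ 87 ⊕ 57 = 06.
P'[4]: 55 ⊕ AA ⊕ 06 = F9.
P'[5]: 8B ⊕ 26 ⊕ B8 = 15.
P'[6]: C0 ⊕ 9B ⊕ 02 = 59.

P'[1] = 3B, P'[2] = C9, P'[3] = 06, P'[4] = F9, P'[5] = 15, P'[6] = 59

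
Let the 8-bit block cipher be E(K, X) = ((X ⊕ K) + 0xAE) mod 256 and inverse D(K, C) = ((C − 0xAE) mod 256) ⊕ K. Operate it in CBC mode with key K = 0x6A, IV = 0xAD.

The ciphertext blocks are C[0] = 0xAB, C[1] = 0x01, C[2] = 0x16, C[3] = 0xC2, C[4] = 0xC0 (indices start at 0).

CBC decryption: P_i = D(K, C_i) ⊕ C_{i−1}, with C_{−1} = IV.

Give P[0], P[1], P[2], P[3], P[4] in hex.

P[0]: D(K, 0xAB) = 0x97; 0x97 ⊕ 0xAD = 0x3A.
P[1]: D(K, 0x01) = 0x39; 0x39 ⊕ 0xAB = 0x92.
P[2]: D(K, 0x16) = 0x02; 0x02 ⊕ 0x01 = 0x03.
P[3]: D(K, 0xC2) = 0x7E; 0x7E ⊕ 0x16 = 0x68.
P[4]: D(K, 0xC0) = 0x78; 0x78 ⊕ 0xC2 = 0xBA.

P[0] = 0x3A, P[1] = 0x92, P[2] = 0x03, P[3] = 0x68, P[4] = 0xBA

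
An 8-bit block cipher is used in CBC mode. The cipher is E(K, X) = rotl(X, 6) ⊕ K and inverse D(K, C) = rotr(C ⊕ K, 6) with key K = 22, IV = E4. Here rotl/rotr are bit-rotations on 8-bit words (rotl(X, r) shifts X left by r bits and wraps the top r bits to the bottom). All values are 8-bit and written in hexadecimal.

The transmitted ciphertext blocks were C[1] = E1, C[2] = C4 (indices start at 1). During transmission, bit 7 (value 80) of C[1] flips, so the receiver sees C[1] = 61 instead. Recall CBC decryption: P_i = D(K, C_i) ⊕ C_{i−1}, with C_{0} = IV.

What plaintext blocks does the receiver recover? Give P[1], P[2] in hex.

Only C[1] changed, to 61. In CBC, a change in C_i garbles P_i and flips the same bit in P_{i+1}. Decrypting the received ciphertext:
P[1]: D(K, 61) = 0D; 0D ⊕ E4 = E9.
P[2]: D(K, C4) = 9B; 9B ⊕ 61 = FA.
Blocks that differ from the original plaintext: P[1], P[2].

P[1] = E9, P[2] = FA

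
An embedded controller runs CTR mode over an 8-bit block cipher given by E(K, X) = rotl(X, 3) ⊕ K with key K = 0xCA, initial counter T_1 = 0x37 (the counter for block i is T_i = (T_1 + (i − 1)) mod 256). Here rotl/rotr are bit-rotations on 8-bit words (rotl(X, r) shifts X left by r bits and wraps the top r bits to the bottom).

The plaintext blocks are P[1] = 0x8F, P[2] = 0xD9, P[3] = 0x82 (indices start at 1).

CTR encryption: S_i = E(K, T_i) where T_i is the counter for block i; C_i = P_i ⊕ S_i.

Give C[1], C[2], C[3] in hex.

C[1]: T = 0x37, S = E(K, T) = 0x73; 0x8F ⊕ 0x73 = 0xFC.
C[2]: T = 0x38, S = E(K, T) = 0x0B; 0xD9 ⊕ 0x0B = 0xD2.
C[3]: T = 0x39, S = E(K, T) = 0x03; 0x82 ⊕ 0x03 = 0x81.

C[1] = 0xFC, C[2] = 0xD2, C[3] = 0x81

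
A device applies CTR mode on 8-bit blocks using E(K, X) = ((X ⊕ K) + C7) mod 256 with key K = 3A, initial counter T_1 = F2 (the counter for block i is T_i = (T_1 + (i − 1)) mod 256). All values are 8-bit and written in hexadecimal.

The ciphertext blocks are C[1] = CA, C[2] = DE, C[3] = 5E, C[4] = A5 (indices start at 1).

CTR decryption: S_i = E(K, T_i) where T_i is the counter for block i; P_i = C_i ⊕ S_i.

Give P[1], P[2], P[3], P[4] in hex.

P[1]: T = F2, S = E(K, T) = 8F; CA ⊕ 8F = 45.
P[2]: T = F3, S = E(K, T) = 90; DE ⊕ 90 = 4E.
P[3]: T = F4, S = E(K, T) = 95; 5E ⊕ 95 = CB.
P[4]: T = F5, S = E(K, T) = 96; A5 ⊕ 96 = 33.

P[1] = 45, P[2] = 4E, P[3] = CB, P[4] = 33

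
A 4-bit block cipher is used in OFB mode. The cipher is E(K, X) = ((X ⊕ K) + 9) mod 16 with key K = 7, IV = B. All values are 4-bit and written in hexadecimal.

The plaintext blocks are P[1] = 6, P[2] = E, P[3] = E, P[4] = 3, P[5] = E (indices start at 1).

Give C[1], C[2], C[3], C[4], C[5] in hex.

C[1] = 3, C[2] = 5, C[3] = B, C[4] = 8, C[5] = B

OFB encryption: S_i = E(K, S_{i−1}) with S_{0} = IV; C_i = P_i ⊕ S_i.
C[1]: S = E(K, B) = 5; 6 ⊕ 5 = 3.
C[2]: S = E(K, 5) = B; E ⊕ B = 5.
C[3]: S = E(K, B) = 5; E ⊕ 5 = B.
C[4]: S = E(K, 5) = B; 3 ⊕ B = 8.
C[5]: S = E(K, B) = 5; E ⊕ 5 = B.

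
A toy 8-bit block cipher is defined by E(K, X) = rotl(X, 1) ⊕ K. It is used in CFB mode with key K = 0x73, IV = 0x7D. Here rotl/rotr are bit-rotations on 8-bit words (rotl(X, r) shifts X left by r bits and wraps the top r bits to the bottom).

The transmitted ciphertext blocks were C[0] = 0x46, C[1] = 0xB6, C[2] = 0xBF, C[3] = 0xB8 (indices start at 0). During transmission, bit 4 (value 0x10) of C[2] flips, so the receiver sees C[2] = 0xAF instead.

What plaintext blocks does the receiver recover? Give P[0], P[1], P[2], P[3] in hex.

P[0] = 0xCF, P[1] = 0x49, P[2] = 0xB1, P[3] = 0x94

CFB decryption: P_i = C_i ⊕ E(K, C_{i−1}), with C_{−1} = IV.
Only C[2] changed, to 0xAF. In CFB, a change in C_i flips the same bit in P_i and garbles P_{i+1}. Decrypting the received ciphertext:
P[0]: E(K, 0x7D) = 0x89; 0x46 ⊕ 0x89 = 0xCF.
P[1]: E(K, 0x46) = 0xFF; 0xB6 ⊕ 0xFF = 0x49.
P[2]: E(K, 0xB6) = 0x1E; 0xAF ⊕ 0x1E = 0xB1.
P[3]: E(K, 0xAF) = 0x2C; 0xB8 ⊕ 0x2C = 0x94.
Blocks that differ from the original plaintext: P[2], P[3].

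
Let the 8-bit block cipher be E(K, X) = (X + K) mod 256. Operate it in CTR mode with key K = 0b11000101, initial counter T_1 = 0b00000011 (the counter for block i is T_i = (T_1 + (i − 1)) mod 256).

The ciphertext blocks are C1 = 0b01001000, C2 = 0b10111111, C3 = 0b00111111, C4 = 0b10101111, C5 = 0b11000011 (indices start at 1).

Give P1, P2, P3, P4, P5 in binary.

P1 = 0b10000000, P2 = 0b01110110, P3 = 0b11110101, P4 = 0b01100100, P5 = 0b00001111

CTR decryption: S_i = E(K, T_i) where T_i is the counter for block i; P_i = C_i ⊕ S_i.
P1: T = 0b00000011, S = E(K, T) = 0b11001000; 0b01001000 ⊕ 0b11001000 = 0b10000000.
P2: T = 0b00000100, S = E(K, T) = 0b11001001; 0b10111111 ⊕ 0b11001001 = 0b01110110.
P3: T = 0b00000101, S = E(K, T) = 0b11001010; 0b00111111 ⊕ 0b11001010 = 0b11110101.
P4: T = 0b00000110, S = E(K, T) = 0b11001011; 0b10101111 ⊕ 0b11001011 = 0b01100100.
P5: T = 0b00000111, S = E(K, T) = 0b11001100; 0b11000011 ⊕ 0b11001100 = 0b00001111.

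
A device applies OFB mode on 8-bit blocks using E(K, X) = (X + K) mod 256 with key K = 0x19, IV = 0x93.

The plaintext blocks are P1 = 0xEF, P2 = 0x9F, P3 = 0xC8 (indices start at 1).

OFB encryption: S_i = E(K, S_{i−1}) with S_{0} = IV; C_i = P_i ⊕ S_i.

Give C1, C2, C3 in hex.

C1 = 0x43, C2 = 0x5A, C3 = 0x16

C1: S = E(K, 0x93) = 0xAC; 0xEF ⊕ 0xAC = 0x43.
C2: S = E(K, 0xAC) = 0xC5; 0x9F ⊕ 0xC5 = 0x5A.
C3: S = E(K, 0xC5) = 0xDE; 0xC8 ⊕ 0xDE = 0x16.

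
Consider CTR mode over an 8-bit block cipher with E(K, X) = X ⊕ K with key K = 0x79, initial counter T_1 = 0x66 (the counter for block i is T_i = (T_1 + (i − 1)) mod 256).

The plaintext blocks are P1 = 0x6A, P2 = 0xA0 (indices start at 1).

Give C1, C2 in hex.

C1 = 0x75, C2 = 0xBE

CTR encryption: S_i = E(K, T_i) where T_i is the counter for block i; C_i = P_i ⊕ S_i.
C1: T = 0x66, S = E(K, T) = 0x1F; 0x6A ⊕ 0x1F = 0x75.
C2: T = 0x67, S = E(K, T) = 0x1E; 0xA0 ⊕ 0x1E = 0xBE.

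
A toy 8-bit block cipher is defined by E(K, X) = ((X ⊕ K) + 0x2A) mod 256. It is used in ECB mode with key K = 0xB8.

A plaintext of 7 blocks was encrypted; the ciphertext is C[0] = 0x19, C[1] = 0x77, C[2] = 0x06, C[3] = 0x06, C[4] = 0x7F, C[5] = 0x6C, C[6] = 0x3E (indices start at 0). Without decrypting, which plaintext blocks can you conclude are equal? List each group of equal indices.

ECB encrypts each block independently with the same key, so equal ciphertext blocks imply equal plaintext blocks.
C[2] = C[3] = 0x06, so P[2] = P[3].

P[2] = P[3]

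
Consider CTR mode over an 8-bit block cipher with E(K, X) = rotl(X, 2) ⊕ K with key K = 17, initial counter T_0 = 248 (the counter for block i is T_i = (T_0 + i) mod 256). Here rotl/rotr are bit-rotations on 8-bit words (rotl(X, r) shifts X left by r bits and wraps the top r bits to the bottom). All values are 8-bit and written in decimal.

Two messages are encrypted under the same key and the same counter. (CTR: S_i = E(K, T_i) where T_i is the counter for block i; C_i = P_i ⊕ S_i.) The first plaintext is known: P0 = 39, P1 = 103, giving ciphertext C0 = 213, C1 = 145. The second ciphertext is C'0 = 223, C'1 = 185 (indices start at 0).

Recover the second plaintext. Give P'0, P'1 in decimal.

P'0 = 45, P'1 = 79

In CTR with a reused counter, both messages share the same keystream S_i, so C_i ⊕ C'_i = P_i ⊕ P'_i and thus P'_i = P_i ⊕ C_i ⊕ C'_i.
P'0: 39 ⊕ 213 ⊕ 223 = 45.
P'1: 103 ⊕ 145 ⊕ 185 = 79.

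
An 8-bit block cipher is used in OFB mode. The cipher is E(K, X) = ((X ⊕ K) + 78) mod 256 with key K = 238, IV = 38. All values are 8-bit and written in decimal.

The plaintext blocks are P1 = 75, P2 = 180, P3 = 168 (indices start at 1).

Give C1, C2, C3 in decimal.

OFB encryption: S_i = E(K, S_{i−1}) with S_{0} = IV; C_i = P_i ⊕ S_i.
C1: S = E(K, 38) = 22; 75 ⊕ 22 = 93.
C2: S = E(K, 22) = 70; 180 ⊕ 70 = 242.
C3: S = E(K, 70) = 246; 168 ⊕ 246 = 94.

C1 = 93, C2 = 242, C3 = 94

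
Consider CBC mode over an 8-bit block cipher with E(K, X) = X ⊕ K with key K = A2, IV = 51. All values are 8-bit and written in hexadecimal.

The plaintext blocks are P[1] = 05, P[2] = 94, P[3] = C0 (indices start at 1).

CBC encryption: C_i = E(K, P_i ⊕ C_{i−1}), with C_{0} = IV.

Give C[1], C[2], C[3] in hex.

C[1] = F6, C[2] = C0, C[3] = A2

C[1]: P[1] ⊕ 51 = 54; E(K, 54) = F6.
C[2]: P[2] ⊕ F6 = 62; E(K, 62) = C0.
C[3]: P[3] ⊕ C0 = 00; E(K, 00) = A2.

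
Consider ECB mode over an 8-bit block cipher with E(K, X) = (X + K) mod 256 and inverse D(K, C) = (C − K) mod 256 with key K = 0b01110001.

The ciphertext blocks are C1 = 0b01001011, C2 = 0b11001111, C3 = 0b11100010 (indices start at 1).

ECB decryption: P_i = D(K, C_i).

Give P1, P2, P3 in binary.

P1 = 0b11011010, P2 = 0b01011110, P3 = 0b01110001

P1: D(K, 0b01001011) = 0b11011010.
P2: D(K, 0b11001111) = 0b01011110.
P3: D(K, 0b11100010) = 0b01110001.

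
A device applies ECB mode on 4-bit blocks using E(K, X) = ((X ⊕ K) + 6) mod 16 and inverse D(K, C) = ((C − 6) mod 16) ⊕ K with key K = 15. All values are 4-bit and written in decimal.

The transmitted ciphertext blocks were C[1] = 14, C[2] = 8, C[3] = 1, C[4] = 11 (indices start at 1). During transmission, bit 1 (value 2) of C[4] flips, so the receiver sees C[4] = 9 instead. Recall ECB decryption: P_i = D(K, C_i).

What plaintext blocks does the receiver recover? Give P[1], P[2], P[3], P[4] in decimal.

P[1] = 7, P[2] = 13, P[3] = 4, P[4] = 12

Only C[4] changed, to 9. In ECB, a change in C_i affects only P_i. Decrypting the received ciphertext:
P[1]: D(K, 14) = 7.
P[2]: D(K, 8) = 13.
P[3]: D(K, 1) = 4.
P[4]: D(K, 9) = 12.
Blocks that differ from the original plaintext: P[4].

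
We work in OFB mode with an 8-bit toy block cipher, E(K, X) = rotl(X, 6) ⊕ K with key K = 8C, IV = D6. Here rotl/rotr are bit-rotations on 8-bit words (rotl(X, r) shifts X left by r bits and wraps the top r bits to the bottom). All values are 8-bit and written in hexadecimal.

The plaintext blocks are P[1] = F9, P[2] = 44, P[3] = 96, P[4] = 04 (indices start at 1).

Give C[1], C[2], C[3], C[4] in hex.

OFB encryption: S_i = E(K, S_{i−1}) with S_{0} = IV; C_i = P_i ⊕ S_i.
C[1]: S = E(K, D6) = 39; F9 ⊕ 39 = C0.
C[2]: S = E(K, 39) = C2; 44 ⊕ C2 = 86.
C[3]: S = E(K, C2) = 3C; 96 ⊕ 3C = AA.
C[4]: S = E(K, 3C) = 83; 04 ⊕ 83 = 87.

C[1] = C0, C[2] = 86, C[3] = AA, C[4] = 87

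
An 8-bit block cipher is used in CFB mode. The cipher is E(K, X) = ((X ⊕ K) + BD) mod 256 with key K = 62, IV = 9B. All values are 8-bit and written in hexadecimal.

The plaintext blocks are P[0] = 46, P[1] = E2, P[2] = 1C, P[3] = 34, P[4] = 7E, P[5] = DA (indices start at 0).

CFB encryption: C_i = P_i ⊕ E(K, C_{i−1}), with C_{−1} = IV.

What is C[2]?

C[0]: E(K, 9B) = B6; 46 ⊕ B6 = F0.
C[1]: E(K, F0) = 4F; E2 ⊕ 4F = AD.
C[2]: E(K, AD) = 8C; 1C ⊕ 8C = 90.

C[2] = 90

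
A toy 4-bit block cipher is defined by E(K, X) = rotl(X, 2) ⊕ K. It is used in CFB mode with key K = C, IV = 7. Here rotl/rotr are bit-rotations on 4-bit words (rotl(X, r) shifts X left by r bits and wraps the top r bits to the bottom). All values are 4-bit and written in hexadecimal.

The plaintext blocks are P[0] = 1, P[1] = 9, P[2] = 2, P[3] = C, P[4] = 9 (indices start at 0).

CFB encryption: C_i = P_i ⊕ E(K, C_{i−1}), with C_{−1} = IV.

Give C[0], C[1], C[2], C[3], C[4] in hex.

C[0] = 0, C[1] = 5, C[2] = B, C[3] = E, C[4] = E

C[0]: E(K, 7) = 1; 1 ⊕ 1 = 0.
C[1]: E(K, 0) = C; 9 ⊕ C = 5.
C[2]: E(K, 5) = 9; 2 ⊕ 9 = B.
C[3]: E(K, B) = 2; C ⊕ 2 = E.
C[4]: E(K, E) = 7; 9 ⊕ 7 = E.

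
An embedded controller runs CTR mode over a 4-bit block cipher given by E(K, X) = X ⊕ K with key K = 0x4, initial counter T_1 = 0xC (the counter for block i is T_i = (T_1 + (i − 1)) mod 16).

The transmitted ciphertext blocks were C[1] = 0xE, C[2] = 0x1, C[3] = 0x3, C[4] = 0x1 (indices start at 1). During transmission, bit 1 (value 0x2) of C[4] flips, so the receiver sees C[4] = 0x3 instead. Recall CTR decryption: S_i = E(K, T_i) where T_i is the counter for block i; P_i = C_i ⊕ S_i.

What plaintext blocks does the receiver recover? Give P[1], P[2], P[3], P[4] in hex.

P[1] = 0x6, P[2] = 0x8, P[3] = 0x9, P[4] = 0x8

Only C[4] changed, to 0x3. In CTR, a change in C_i flips the same bit in P_i only; the keystream is unaffected. Decrypting the received ciphertext:
P[1]: T = 0xC, S = E(K, T) = 0x8; 0xE ⊕ 0x8 = 0x6.
P[2]: T = 0xD, S = E(K, T) = 0x9; 0x1 ⊕ 0x9 = 0x8.
P[3]: T = 0xE, S = E(K, T) = 0xA; 0x3 ⊕ 0xA = 0x9.
P[4]: T = 0xF, S = E(K, T) = 0xB; 0x3 ⊕ 0xB = 0x8.
Blocks that differ from the original plaintext: P[4].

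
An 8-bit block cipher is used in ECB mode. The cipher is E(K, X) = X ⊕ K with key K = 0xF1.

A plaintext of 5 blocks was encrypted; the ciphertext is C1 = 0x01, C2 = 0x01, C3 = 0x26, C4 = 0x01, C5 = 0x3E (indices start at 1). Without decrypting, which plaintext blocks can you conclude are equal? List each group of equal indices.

P1 = P2 = P4

ECB encrypts each block independently with the same key, so equal ciphertext blocks imply equal plaintext blocks.
C1 = C2 = C4 = 0x01, so P1 = P2 = P4.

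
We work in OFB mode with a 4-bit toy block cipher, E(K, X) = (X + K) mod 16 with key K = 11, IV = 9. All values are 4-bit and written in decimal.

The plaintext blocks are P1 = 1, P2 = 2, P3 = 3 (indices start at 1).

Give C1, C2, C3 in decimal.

OFB encryption: S_i = E(K, S_{i−1}) with S_{0} = IV; C_i = P_i ⊕ S_i.
C1: S = E(K, 9) = 4; 1 ⊕ 4 = 5.
C2: S = E(K, 4) = 15; 2 ⊕ 15 = 13.
C3: S = E(K, 15) = 10; 3 ⊕ 10 = 9.

C1 = 5, C2 = 13, C3 = 9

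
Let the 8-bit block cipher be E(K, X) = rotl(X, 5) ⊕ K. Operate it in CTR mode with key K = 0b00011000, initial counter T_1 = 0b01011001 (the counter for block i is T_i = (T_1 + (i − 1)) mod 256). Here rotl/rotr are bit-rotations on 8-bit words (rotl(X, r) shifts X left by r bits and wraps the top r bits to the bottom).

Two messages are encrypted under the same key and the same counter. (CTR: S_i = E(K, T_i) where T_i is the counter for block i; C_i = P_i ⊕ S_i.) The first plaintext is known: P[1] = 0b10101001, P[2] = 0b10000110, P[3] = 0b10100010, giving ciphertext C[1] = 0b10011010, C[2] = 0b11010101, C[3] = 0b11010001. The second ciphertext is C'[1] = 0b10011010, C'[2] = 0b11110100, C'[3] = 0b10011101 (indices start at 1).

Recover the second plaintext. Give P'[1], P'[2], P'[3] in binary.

P'[1] = 0b10101001, P'[2] = 0b10100111, P'[3] = 0b11101110

In CTR with a reused counter, both messages share the same keystream S_i, so C_i ⊕ C'_i = P_i ⊕ P'_i and thus P'_i = P_i ⊕ C_i ⊕ C'_i.
P'[1]: 0b10101001 ⊕ 0b10011010 ⊕ 0b10011010 = 0b10101001.
P'[2]: 0b10000110 ⊕ 0b11010101 ⊕ 0b11110100 = 0b10100111.
P'[3]: 0b10100010 ⊕ 0b11010001 ⊕ 0b10011101 = 0b11101110.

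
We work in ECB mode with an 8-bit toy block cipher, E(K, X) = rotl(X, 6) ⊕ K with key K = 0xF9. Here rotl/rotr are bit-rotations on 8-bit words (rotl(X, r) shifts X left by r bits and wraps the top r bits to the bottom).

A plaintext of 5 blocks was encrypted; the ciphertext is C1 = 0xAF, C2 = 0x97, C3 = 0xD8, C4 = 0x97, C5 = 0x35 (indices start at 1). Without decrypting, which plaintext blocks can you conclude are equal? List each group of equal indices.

ECB encrypts each block independently with the same key, so equal ciphertext blocks imply equal plaintext blocks.
C2 = C4 = 0x97, so P2 = P4.

P2 = P4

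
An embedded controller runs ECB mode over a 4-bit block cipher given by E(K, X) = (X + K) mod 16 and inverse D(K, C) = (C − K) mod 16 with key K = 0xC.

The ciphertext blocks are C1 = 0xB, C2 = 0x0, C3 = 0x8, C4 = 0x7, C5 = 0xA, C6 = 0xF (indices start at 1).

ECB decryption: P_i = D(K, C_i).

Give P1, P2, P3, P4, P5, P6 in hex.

P1: D(K, 0xB) = 0xF.
P2: D(K, 0x0) = 0x4.
P3: D(K, 0x8) = 0xC.
P4: D(K, 0x7) = 0xB.
P5: D(K, 0xA) = 0xE.
P6: D(K, 0xF) = 0x3.

P1 = 0xF, P2 = 0x4, P3 = 0xC, P4 = 0xB, P5 = 0xE, P6 = 0x3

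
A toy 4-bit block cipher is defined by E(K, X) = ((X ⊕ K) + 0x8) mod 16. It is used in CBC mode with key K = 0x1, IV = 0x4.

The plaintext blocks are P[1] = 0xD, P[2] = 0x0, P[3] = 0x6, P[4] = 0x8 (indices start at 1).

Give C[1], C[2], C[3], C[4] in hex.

CBC encryption: C_i = E(K, P_i ⊕ C_{i−1}), with C_{0} = IV.
C[1]: P[1] ⊕ 0x4 = 0x9; E(K, 0x9) = 0x0.
C[2]: P[2] ⊕ 0x0 = 0x0; E(K, 0x0) = 0x9.
C[3]: P[3] ⊕ 0x9 = 0xF; E(K, 0xF) = 0x6.
C[4]: P[4] ⊕ 0x6 = 0xE; E(K, 0xE) = 0x7.

C[1] = 0x0, C[2] = 0x9, C[3] = 0x6, C[4] = 0x7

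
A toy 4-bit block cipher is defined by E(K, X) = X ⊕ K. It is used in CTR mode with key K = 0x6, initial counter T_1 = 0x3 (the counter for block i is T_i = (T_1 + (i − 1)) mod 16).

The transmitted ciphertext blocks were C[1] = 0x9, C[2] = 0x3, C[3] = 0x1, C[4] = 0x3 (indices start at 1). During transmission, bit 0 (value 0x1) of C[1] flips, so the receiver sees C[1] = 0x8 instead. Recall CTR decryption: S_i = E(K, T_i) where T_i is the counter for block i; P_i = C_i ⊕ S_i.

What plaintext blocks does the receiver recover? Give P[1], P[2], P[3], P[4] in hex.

Only C[1] changed, to 0x8. In CTR, a change in C_i flips the same bit in P_i only; the keystream is unaffected. Decrypting the received ciphertext:
P[1]: T = 0x3, S = E(K, T) = 0x5; 0x8 ⊕ 0x5 = 0xD.
P[2]: T = 0x4, S = E(K, T) = 0x2; 0x3 ⊕ 0x2 = 0x1.
P[3]: T = 0x5, S = E(K, T) = 0x3; 0x1 ⊕ 0x3 = 0x2.
P[4]: T = 0x6, S = E(K, T) = 0x0; 0x3 ⊕ 0x0 = 0x3.
Blocks that differ from the original plaintext: P[1].

P[1] = 0xD, P[2] = 0x1, P[3] = 0x2, P[4] = 0x3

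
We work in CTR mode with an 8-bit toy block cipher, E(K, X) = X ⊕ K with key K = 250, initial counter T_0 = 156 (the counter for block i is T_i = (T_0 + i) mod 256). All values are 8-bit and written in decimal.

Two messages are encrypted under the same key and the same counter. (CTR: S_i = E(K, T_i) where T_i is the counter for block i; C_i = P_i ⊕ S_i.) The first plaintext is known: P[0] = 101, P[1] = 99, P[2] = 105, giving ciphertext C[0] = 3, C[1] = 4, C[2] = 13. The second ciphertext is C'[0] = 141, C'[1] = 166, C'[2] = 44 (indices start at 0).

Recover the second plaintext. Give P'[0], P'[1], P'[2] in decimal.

P'[0] = 235, P'[1] = 193, P'[2] = 72

In CTR with a reused counter, both messages share the same keystream S_i, so C_i ⊕ C'_i = P_i ⊕ P'_i and thus P'_i = P_i ⊕ C_i ⊕ C'_i.
P'[0]: 101 ⊕ 3 ⊕ 141 = 235.
P'[1]: 99 ⊕ 4 ⊕ 166 = 193.
P'[2]: 105 ⊕ 13 ⊕ 44 = 72.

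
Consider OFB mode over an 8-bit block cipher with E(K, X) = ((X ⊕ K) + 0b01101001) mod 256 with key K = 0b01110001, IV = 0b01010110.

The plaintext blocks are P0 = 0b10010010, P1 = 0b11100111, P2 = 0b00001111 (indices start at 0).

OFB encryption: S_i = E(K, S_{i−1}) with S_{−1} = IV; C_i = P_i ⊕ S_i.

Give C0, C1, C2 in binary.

C0 = 0b00000010, C1 = 0b10101101, C2 = 0b10101011

C0: S = E(K, 0b01010110) = 0b10010000; 0b10010010 ⊕ 0b10010000 = 0b00000010.
C1: S = E(K, 0b10010000) = 0b01001010; 0b11100111 ⊕ 0b01001010 = 0b10101101.
C2: S = E(K, 0b01001010) = 0b10100100; 0b00001111 ⊕ 0b10100100 = 0b10101011.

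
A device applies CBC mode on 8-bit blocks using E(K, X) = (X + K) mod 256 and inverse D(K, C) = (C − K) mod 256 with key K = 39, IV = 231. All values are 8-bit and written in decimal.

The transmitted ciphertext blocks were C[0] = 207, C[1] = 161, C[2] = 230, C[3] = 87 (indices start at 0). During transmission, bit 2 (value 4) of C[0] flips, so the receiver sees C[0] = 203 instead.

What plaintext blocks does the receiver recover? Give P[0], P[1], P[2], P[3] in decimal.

CBC decryption: P_i = D(K, C_i) ⊕ C_{i−1}, with C_{−1} = IV.
Only C[0] changed, to 203. In CBC, a change in C_i garbles P_i and flips the same bit in P_{i+1}. Decrypting the received ciphertext:
P[0]: D(K, 203) = 164; 164 ⊕ 231 = 67.
P[1]: D(K, 161) = 122; 122 ⊕ 203 = 177.
P[2]: D(K, 230) = 191; 191 ⊕ 161 = 30.
P[3]: D(K, 87) = 48; 48 ⊕ 230 = 214.
Blocks that differ from the original plaintext: P[0], P[1].

P[0] = 67, P[1] = 177, P[2] = 30, P[3] = 214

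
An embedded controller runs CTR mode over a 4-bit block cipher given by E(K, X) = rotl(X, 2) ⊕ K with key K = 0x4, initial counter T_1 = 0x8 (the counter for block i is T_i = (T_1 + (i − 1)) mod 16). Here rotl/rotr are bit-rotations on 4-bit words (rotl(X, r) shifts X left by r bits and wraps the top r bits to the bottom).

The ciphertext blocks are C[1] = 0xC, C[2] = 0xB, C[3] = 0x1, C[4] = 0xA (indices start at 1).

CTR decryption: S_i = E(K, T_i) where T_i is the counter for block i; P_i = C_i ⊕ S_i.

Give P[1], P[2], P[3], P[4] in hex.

P[1] = 0xA, P[2] = 0x9, P[3] = 0xF, P[4] = 0x0

P[1]: T = 0x8, S = E(K, T) = 0x6; 0xC ⊕ 0x6 = 0xA.
P[2]: T = 0x9, S = E(K, T) = 0x2; 0xB ⊕ 0x2 = 0x9.
P[3]: T = 0xA, S = E(K, T) = 0xE; 0x1 ⊕ 0xE = 0xF.
P[4]: T = 0xB, S = E(K, T) = 0xA; 0xA ⊕ 0xA = 0x0.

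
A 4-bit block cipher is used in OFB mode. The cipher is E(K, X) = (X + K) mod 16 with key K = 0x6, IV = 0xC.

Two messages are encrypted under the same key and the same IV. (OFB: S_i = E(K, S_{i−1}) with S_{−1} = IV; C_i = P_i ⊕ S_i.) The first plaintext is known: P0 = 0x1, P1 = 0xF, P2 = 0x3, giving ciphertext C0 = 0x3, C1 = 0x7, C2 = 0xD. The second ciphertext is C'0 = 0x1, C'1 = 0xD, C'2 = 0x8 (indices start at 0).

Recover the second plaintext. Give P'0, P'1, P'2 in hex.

In OFB with a reused IV, both messages share the same keystream S_i, so C_i ⊕ C'_i = P_i ⊕ P'_i and thus P'_i = P_i ⊕ C_i ⊕ C'_i.
P'0: 0x1 ⊕ 0x3 ⊕ 0x1 = 0x3.
P'1: 0xF ⊕ 0x7 ⊕ 0xD = 0x5.
P'2: 0x3 ⊕ 0xD ⊕ 0x8 = 0x6.

P'0 = 0x3, P'1 = 0x5, P'2 = 0x6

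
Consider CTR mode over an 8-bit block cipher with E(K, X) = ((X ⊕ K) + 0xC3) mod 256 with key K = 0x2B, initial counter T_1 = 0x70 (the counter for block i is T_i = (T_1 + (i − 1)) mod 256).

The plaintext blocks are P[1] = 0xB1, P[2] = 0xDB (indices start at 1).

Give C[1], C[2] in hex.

C[1] = 0xAF, C[2] = 0xC6

CTR encryption: S_i = E(K, T_i) where T_i is the counter for block i; C_i = P_i ⊕ S_i.
C[1]: T = 0x70, S = E(K, T) = 0x1E; 0xB1 ⊕ 0x1E = 0xAF.
C[2]: T = 0x71, S = E(K, T) = 0x1D; 0xDB ⊕ 0x1D = 0xC6.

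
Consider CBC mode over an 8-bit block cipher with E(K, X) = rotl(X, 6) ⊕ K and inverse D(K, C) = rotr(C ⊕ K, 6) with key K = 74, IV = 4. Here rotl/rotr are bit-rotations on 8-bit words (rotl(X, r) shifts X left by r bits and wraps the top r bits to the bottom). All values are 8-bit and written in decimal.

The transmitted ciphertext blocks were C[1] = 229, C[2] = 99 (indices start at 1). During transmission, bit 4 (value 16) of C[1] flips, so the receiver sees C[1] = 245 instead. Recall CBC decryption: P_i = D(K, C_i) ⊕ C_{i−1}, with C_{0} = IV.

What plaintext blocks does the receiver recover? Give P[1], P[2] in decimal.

Only C[1] changed, to 245. In CBC, a change in C_i garbles P_i and flips the same bit in P_{i+1}. Decrypting the received ciphertext:
P[1]: D(K, 245) = 254; 254 ⊕ 4 = 250.
P[2]: D(K, 99) = 164; 164 ⊕ 245 = 81.
Blocks that differ from the original plaintext: P[1], P[2].

P[1] = 250, P[2] = 81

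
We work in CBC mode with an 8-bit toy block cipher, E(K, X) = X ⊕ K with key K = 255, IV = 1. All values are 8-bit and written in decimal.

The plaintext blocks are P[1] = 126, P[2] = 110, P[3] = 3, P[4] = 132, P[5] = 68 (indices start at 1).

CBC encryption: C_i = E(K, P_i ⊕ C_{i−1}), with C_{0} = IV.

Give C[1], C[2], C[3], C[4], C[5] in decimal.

C[1] = 128, C[2] = 17, C[3] = 237, C[4] = 150, C[5] = 45

C[1]: P[1] ⊕ 1 = 127; E(K, 127) = 128.
C[2]: P[2] ⊕ 128 = 238; E(K, 238) = 17.
C[3]: P[3] ⊕ 17 = 18; E(K, 18) = 237.
C[4]: P[4] ⊕ 237 = 105; E(K, 105) = 150.
C[5]: P[5] ⊕ 150 = 210; E(K, 210) = 45.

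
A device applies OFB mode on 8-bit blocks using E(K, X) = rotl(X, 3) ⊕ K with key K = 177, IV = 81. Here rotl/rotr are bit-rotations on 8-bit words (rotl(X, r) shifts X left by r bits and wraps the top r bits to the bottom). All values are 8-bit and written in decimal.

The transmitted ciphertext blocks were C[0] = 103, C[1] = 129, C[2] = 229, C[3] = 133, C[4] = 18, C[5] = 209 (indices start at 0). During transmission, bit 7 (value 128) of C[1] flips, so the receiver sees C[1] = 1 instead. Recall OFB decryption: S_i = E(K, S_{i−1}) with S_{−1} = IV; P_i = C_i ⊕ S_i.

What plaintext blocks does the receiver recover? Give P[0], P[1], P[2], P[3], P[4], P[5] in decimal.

Only C[1] changed, to 1. In OFB, a change in C_i flips the same bit in P_i only; the keystream is unaffected. Decrypting the received ciphertext:
P[0]: S = E(K, 81) = 59; 103 ⊕ 59 = 92.
P[1]: S = E(K, 59) = 104; 1 ⊕ 104 = 105.
P[2]: S = E(K, 104) = 242; 229 ⊕ 242 = 23.
P[3]: S = E(K, 242) = 38; 133 ⊕ 38 = 163.
P[4]: S = E(K, 38) = 128; 18 ⊕ 128 = 146.
P[5]: S = E(K, 128) = 181; 209 ⊕ 181 = 100.
Blocks that differ from the original plaintext: P[1].

P[0] = 92, P[1] = 105, P[2] = 23, P[3] = 163, P[4] = 146, P[5] = 100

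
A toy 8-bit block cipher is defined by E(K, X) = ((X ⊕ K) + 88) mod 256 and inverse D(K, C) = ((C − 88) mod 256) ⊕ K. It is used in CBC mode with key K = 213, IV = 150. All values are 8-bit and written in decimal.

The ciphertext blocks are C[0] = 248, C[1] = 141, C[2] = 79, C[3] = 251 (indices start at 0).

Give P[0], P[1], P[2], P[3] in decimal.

CBC decryption: P_i = D(K, C_i) ⊕ C_{i−1}, with C_{−1} = IV.
P[0]: D(K, 248) = 117; 117 ⊕ 150 = 227.
P[1]: D(K, 141) = 224; 224 ⊕ 248 = 24.
P[2]: D(K, 79) = 34; 34 ⊕ 141 = 175.
P[3]: D(K, 251) = 118; 118 ⊕ 79 = 57.

P[0] = 227, P[1] = 24, P[2] = 175, P[3] = 57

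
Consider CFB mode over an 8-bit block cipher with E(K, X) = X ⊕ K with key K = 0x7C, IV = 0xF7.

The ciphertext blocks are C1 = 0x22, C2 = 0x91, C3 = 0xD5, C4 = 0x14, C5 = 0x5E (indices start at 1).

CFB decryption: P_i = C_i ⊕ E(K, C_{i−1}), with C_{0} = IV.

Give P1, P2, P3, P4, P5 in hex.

P1 = 0xA9, P2 = 0xCF, P3 = 0x38, P4 = 0xBD, P5 = 0x36

P1: E(K, 0xF7) = 0x8B; 0x22 ⊕ 0x8B = 0xA9.
P2: E(K, 0x22) = 0x5E; 0x91 ⊕ 0x5E = 0xCF.
P3: E(K, 0x91) = 0xED; 0xD5 ⊕ 0xED = 0x38.
P4: E(K, 0xD5) = 0xA9; 0x14 ⊕ 0xA9 = 0xBD.
P5: E(K, 0x14) = 0x68; 0x5E ⊕ 0x68 = 0x36.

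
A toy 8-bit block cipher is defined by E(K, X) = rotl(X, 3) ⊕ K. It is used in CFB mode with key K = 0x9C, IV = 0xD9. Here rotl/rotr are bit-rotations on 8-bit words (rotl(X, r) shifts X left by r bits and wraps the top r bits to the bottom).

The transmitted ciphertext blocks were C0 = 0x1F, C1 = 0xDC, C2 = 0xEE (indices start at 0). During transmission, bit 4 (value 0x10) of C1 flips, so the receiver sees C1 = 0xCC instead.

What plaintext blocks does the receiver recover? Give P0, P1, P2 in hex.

CFB decryption: P_i = C_i ⊕ E(K, C_{i−1}), with C_{−1} = IV.
Only C1 changed, to 0xCC. In CFB, a change in C_i flips the same bit in P_i and garbles P_{i+1}. Decrypting the received ciphertext:
P0: E(K, 0xD9) = 0x52; 0x1F ⊕ 0x52 = 0x4D.
P1: E(K, 0x1F) = 0x64; 0xCC ⊕ 0x64 = 0xA8.
P2: E(K, 0xCC) = 0xFA; 0xEE ⊕ 0xFA = 0x14.
Blocks that differ from the original plaintext: P1, P2.

P0 = 0x4D, P1 = 0xA8, P2 = 0x14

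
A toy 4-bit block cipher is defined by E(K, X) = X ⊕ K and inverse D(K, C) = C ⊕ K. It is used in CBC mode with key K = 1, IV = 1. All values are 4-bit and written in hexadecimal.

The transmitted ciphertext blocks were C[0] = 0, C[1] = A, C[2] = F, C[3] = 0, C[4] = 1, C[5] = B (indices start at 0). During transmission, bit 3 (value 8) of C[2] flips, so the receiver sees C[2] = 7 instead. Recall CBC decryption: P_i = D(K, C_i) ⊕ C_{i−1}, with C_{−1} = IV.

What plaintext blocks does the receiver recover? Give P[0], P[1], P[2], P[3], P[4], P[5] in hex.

Only C[2] changed, to 7. In CBC, a change in C_i garbles P_i and flips the same bit in P_{i+1}. Decrypting the received ciphertext:
P[0]: D(K, 0) = 1; 1 ⊕ 1 = 0.
P[1]: D(K, A) = B; B ⊕ 0 = B.
P[2]: D(K, 7) = 6; 6 ⊕ A = C.
P[3]: D(K, 0) = 1; 1 ⊕ 7 = 6.
P[4]: D(K, 1) = 0; 0 ⊕ 0 = 0.
P[5]: D(K, B) = A; A ⊕ 1 = B.
Blocks that differ from the original plaintext: P[2], P[3].

P[0] = 0, P[1] = B, P[2] = C, P[3] = 6, P[4] = 0, P[5] = B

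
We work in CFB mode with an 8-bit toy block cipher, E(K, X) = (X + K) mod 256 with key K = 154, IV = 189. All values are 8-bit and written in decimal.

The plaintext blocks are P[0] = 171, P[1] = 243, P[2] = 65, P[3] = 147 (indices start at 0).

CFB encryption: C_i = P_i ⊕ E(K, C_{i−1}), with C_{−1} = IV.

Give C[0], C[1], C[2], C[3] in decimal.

C[0]: E(K, 189) = 87; 171 ⊕ 87 = 252.
C[1]: E(K, 252) = 150; 243 ⊕ 150 = 101.
C[2]: E(K, 101) = 255; 65 ⊕ 255 = 190.
C[3]: E(K, 190) = 88; 147 ⊕ 88 = 203.

C[0] = 252, C[1] = 101, C[2] = 190, C[3] = 203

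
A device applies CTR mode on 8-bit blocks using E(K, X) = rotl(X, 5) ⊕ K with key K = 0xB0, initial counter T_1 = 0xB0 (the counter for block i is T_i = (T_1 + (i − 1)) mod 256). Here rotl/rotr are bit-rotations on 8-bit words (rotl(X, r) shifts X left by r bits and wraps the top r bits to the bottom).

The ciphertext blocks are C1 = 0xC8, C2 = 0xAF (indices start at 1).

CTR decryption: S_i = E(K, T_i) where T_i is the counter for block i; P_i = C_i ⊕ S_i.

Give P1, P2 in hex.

P1 = 0x6E, P2 = 0x29

P1: T = 0xB0, S = E(K, T) = 0xA6; 0xC8 ⊕ 0xA6 = 0x6E.
P2: T = 0xB1, S = E(K, T) = 0x86; 0xAF ⊕ 0x86 = 0x29.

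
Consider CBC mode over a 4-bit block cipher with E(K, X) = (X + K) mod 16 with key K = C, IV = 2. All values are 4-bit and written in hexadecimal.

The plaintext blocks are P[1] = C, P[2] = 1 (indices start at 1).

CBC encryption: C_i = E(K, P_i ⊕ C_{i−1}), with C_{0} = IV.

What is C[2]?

C[1]: P[1] ⊕ 2 = E; E(K, E) = A.
C[2]: P[2] ⊕ A = B; E(K, B) = 7.

C[2] = 7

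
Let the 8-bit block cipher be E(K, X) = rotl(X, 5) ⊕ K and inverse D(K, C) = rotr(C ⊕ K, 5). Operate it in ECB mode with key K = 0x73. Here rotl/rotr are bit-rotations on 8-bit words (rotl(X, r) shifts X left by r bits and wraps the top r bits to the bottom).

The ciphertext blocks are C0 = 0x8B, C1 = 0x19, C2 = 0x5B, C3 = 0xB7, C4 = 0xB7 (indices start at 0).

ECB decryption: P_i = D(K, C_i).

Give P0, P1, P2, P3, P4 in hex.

P0: D(K, 0x8B) = 0xC7.
P1: D(K, 0x19) = 0x53.
P2: D(K, 0x5B) = 0x41.
P3: D(K, 0xB7) = 0x26.
P4: D(K, 0xB7) = 0x26.

P0 = 0xC7, P1 = 0x53, P2 = 0x41, P3 = 0x26, P4 = 0x26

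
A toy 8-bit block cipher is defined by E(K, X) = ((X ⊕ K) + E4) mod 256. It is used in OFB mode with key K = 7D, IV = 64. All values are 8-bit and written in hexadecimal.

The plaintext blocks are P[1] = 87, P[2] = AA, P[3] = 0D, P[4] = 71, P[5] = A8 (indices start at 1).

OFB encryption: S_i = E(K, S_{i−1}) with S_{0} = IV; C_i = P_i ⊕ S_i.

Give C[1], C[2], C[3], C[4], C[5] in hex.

C[1] = 7A, C[2] = CE, C[3] = F0, C[4] = 15, C[5] = 55

C[1]: S = E(K, 64) = FD; 87 ⊕ FD = 7A.
C[2]: S = E(K, FD) = 64; AA ⊕ 64 = CE.
C[3]: S = E(K, 64) = FD; 0D ⊕ FD = F0.
C[4]: S = E(K, FD) = 64; 71 ⊕ 64 = 15.
C[5]: S = E(K, 64) = FD; A8 ⊕ FD = 55.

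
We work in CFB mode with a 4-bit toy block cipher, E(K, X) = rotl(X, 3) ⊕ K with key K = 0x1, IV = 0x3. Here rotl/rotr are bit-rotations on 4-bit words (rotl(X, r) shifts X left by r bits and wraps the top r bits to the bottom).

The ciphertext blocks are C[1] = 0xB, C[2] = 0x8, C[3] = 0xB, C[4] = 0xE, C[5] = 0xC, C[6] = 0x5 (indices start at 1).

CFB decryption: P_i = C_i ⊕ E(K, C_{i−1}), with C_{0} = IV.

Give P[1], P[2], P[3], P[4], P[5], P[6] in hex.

P[1]: E(K, 0x3) = 0x8; 0xB ⊕ 0x8 = 0x3.
P[2]: E(K, 0xB) = 0xC; 0x8 ⊕ 0xC = 0x4.
P[3]: E(K, 0x8) = 0x5; 0xB ⊕ 0x5 = 0xE.
P[4]: E(K, 0xB) = 0xC; 0xE ⊕ 0xC = 0x2.
P[5]: E(K, 0xE) = 0x6; 0xC ⊕ 0x6 = 0xA.
P[6]: E(K, 0xC) = 0x7; 0x5 ⊕ 0x7 = 0x2.

P[1] = 0x3, P[2] = 0x4, P[3] = 0xE, P[4] = 0x2, P[5] = 0xA, P[6] = 0x2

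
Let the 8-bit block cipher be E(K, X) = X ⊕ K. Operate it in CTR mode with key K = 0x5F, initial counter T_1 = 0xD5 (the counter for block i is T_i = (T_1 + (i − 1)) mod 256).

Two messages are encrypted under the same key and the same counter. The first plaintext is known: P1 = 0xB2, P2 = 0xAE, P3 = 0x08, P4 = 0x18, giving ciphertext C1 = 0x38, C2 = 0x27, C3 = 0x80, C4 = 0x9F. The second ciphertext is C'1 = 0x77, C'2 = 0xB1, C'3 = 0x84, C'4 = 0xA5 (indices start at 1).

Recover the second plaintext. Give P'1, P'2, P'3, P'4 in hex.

P'1 = 0xFD, P'2 = 0x38, P'3 = 0x0C, P'4 = 0x22

In CTR with a reused counter, both messages share the same keystream S_i, so C_i ⊕ C'_i = P_i ⊕ P'_i and thus P'_i = P_i ⊕ C_i ⊕ C'_i.
P'1: 0xB2 ⊕ 0x38 ⊕ 0x77 = 0xFD.
P'2: 0xAE ⊕ 0x27 ⊕ 0xB1 = 0x38.
P'3: 0x08 ⊕ 0x80 ⊕ 0x84 = 0x0C.
P'4: 0x18 ⊕ 0x9F ⊕ 0xA5 = 0x22.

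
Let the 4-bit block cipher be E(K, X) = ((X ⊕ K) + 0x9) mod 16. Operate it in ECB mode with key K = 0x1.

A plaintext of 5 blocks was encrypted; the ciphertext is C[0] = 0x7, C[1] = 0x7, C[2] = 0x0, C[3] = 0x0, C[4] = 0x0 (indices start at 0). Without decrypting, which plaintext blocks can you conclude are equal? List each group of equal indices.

ECB encrypts each block independently with the same key, so equal ciphertext blocks imply equal plaintext blocks.
C[0] = C[1] = 0x7, so P[0] = P[1].
C[2] = C[3] = C[4] = 0x0, so P[2] = P[3] = P[4].

P[0] = P[1]; P[2] = P[3] = P[4]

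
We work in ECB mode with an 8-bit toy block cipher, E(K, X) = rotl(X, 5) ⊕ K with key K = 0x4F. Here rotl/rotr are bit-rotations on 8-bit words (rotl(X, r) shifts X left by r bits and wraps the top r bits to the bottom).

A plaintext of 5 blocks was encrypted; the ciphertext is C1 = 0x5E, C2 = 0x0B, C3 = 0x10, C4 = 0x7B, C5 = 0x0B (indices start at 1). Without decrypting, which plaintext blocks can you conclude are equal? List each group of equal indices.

ECB encrypts each block independently with the same key, so equal ciphertext blocks imply equal plaintext blocks.
C2 = C5 = 0x0B, so P2 = P5.

P2 = P5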